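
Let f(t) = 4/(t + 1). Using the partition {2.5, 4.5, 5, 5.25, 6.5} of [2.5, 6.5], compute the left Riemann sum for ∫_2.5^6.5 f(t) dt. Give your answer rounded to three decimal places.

Subinterval widths: 2, 0.5, 0.25, 1.25.
Left endpoints: 2.5, 4.5, 5, 5.25.
f(2.5) = 8/7, f(4.5) = 8/11, f(5) = 2/3, f(5.25) = 0.64.
Sum = Σ Δt_i · f(t_i).
Sum ≈ 3.616.

3.616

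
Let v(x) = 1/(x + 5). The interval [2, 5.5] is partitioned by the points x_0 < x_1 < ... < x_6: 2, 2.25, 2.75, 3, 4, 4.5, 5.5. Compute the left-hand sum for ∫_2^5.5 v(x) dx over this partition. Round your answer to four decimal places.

Subinterval widths: 0.25, 0.5, 0.25, 1, 0.5, 1.
Left endpoints: 2, 2.25, 2.75, 3, 4, 4.5.
v(2) = 1/7, v(2.25) = 4/29, v(2.75) = 4/31, v(3) = 0.125, v(4) = 1/9, v(4.5) = 2/19.
Sum = Σ Δx_i · v(x_i).
Sum ≈ 0.4228.

0.4228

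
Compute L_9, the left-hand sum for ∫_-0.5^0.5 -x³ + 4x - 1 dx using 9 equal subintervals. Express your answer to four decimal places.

-1.2083

Δx = (0.5 − (-0.5))/9 = 1/9.
Left endpoints: -0.5, -7/18, -5/18, -1/6, -1/18, 1/18, 1/6, 5/18, 7/18.
f(-0.5) = -2.875, f(-7/18) = -14561/5832, f(-5/18) = -12187/5832, f(-1/6) = -359/216, f(-1/18) = -7127/5832, f(1/18) = -4537/5832, f(1/6) = -73/216, f(5/18) = 523/5832, f(7/18) = 2897/5832.
Sum = Δx · [f(-0.5) + f(-7/18) + f(-5/18) + ...].
Sum ≈ -1.2083.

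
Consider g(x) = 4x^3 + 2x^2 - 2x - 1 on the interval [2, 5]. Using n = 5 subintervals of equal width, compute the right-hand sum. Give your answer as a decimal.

822.12

Δx = (5 − 2)/5 = 0.6.
Right endpoints: 2.6, 3.2, 3.8, 4.4, 5.
g(2.6) = 77.624, g(3.2) = 144.152, g(3.8) = 239.768, g(4.4) = 369.656, g(5) = 539.
Sum = Δx · [g(2.6) + g(3.2) + g(3.8) + g(4.4) + g(5)].
Sum = 822.12.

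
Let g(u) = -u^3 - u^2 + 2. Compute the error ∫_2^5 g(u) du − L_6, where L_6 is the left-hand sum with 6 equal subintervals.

-33.0625

Exact integral: ∫_2^5 g(u) du = -185.25.
L_6 = -152.1875.
Error = -185.25 − (-152.1875) = -33.0625.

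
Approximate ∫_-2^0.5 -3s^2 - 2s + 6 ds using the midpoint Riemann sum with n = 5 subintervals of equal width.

Δs = (0.5 − (-2))/5 = 0.5.
Midpoints: -1.75, -1.25, -0.75, -0.25, 0.25.
f(-1.75) = 0.3125, f(-1.25) = 3.8125, f(-0.75) = 5.8125, f(-0.25) = 6.3125, f(0.25) = 5.3125.
Sum = Δs · [f(-1.75) + f(-1.25) + f(-0.75) + f(-0.25) + f(0.25)].
Sum = 10.78125.

10.78125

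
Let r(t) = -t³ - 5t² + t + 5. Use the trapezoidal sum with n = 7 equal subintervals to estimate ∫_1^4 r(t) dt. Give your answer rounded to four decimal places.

Δt = (4 − 1)/7 = 3/7.
r(1) = 0, r(10/7) = -2295/343, r(13/7) = -5760/343, r(16/7) = -10557/343, r(19/7) = -16848/343, r(22/7) = -24795/343, r(25/7) = -34560/343, r(4) = -135.
T_7 = (Δt/2)·[r(t_0) + 2r(t_1) + ... + 2r(t_{6}) + r(t_7)].
Sum ≈ -147.3980.

-147.3980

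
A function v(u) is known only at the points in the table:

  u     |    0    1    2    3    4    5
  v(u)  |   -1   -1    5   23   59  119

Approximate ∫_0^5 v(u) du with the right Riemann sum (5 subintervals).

205

Δu = 1.
Sum = 1·[(-1) + 5 + 23 + 59 + 119] = 205.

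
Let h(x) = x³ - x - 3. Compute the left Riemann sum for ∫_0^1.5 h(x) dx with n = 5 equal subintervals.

Δx = (1.5 − 0)/5 = 0.3.
Left endpoints: 0, 0.3, 0.6, 0.9, 1.2.
h(0) = -3, h(0.3) = -3.273, h(0.6) = -3.384, h(0.9) = -3.171, h(1.2) = -2.472.
Sum = Δx · [h(0) + h(0.3) + h(0.6) + h(0.9) + h(1.2)].
Sum = -4.59.

-4.59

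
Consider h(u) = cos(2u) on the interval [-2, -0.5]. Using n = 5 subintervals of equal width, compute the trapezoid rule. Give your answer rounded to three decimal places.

-0.775

Δu = (-0.5 − (-2))/5 = 0.3.
h(-2) ≈ -0.654, h(-1.7) ≈ -0.967, h(-1.4) ≈ -0.942, h(-1.1) ≈ -0.589, h(-0.8) ≈ -0.029, h(-0.5) ≈ 0.540.
T_5 = (Δu/2)·[h(u_0) + 2h(u_1) + ... + 2h(u_{4}) + h(u_5)].
Sum ≈ -0.775.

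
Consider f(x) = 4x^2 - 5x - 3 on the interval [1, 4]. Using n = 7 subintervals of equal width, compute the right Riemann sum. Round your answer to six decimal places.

Δx = (4 − 1)/7 = 3/7.
Right endpoints: 10/7, 13/7, 16/7, 19/7, 22/7, 25/7, 4.
f(10/7) = -97/49, f(13/7) = 74/49, f(16/7) = 317/49, f(19/7) = 632/49, f(22/7) = 1019/49, f(25/7) = 1478/49, f(4) = 41.
Sum = Δx · [f(10/7) + f(13/7) + f(16/7) + ...].
Sum ≈ 47.510204.

47.510204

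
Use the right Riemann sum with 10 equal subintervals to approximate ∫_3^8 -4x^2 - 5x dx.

-846.25

Δx = (8 − 3)/10 = 0.5.
Right endpoints: 3.5, 4, 4.5, 5, 5.5, 6, 6.5, 7, 7.5, 8.
f(3.5) = -66.5, f(4) = -84, f(4.5) = -103.5, f(5) = -125, f(5.5) = -148.5, f(6) = -174, f(6.5) = -201.5, f(7) = -231, f(7.5) = -262.5, f(8) = -296.
Sum = Δx · [f(3.5) + f(4) + f(4.5) + ...].
Sum = -846.25.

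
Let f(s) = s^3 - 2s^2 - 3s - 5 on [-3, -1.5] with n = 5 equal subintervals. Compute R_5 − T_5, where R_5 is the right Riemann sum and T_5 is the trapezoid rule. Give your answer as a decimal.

4.89375

R_5 = -27.4125.
T_5 = -32.30625.
R_5 − T_5 = 4.89375.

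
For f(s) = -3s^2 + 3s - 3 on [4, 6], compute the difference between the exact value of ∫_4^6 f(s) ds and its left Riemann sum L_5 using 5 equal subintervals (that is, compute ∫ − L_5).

Exact integral: ∫_4^6 f(s) ds = -128.
L_5 = -117.36.
Error = -128 − (-117.36) = -10.64.

-10.64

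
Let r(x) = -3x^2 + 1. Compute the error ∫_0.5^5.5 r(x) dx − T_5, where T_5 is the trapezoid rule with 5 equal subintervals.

Exact integral: ∫_0.5^5.5 r(x) dx = -161.25.
T_5 = -163.75.
Error = -161.25 − (-163.75) = 2.5.

2.5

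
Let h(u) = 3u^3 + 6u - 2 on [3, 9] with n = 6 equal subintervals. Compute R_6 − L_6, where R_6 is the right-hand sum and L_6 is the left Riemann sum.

R_6 = 6189.
L_6 = 4047.
R_6 − L_6 = 2142.

2142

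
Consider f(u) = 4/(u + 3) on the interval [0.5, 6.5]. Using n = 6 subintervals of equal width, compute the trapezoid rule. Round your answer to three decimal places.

4.017

Δu = (6.5 − 0.5)/6 = 1.
f(0.5) = 8/7, f(1.5) = 8/9, f(2.5) = 8/11, f(3.5) = 8/13, f(4.5) = 8/15, f(5.5) = 8/17, f(6.5) = 8/19.
T_6 = (Δu/2)·[f(u_0) + 2f(u_1) + ... + 2f(u_{5}) + f(u_6)].
Sum ≈ 4.017.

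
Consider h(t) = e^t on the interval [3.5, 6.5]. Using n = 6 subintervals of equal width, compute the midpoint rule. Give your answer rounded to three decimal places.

625.490

Δt = (6.5 − 3.5)/6 = 0.5.
Midpoints: 3.75, 4.25, 4.75, 5.25, 5.75, 6.25.
h(3.75) ≈ 42.521, h(4.25) ≈ 70.105, h(4.75) ≈ 115.584, h(5.25) ≈ 190.566, h(5.75) ≈ 314.191, h(6.25) ≈ 518.013.
Sum = Δt · [h(3.75) + h(4.25) + h(4.75) + ...].
Sum ≈ 625.490.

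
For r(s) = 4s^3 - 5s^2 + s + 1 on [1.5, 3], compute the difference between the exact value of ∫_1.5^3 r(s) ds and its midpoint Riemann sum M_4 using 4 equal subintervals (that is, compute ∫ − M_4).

0.38671875

Exact integral: ∫_1.5^3 r(s) ds = 41.4375.
M_4 = 41.05078125.
Error = 41.4375 − 41.05078125 = 0.38671875.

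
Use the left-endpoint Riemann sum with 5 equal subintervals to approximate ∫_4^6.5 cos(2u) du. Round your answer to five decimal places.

Δu = (6.5 − 4)/5 = 0.5.
Left endpoints: 4, 4.5, 5, 5.5, 6.
f(4) ≈ -0.14550, f(4.5) ≈ -0.91113, f(5) ≈ -0.83907, f(5.5) ≈ 0.00443, f(6) ≈ 0.84385.
Sum = Δu · [f(4) + f(4.5) + f(5) + f(5.5) + f(6)].
Sum ≈ -0.52371.

-0.52371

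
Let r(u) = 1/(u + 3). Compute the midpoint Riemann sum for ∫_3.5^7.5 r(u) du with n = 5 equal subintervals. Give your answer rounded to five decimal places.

Δu = (7.5 − 3.5)/5 = 0.8.
Midpoints: 3.9, 4.7, 5.5, 6.3, 7.1.
r(3.9) = 10/69, r(4.7) = 10/77, r(5.5) = 2/17, r(6.3) = 10/93, r(7.1) = 10/101.
Sum = Δu · [r(3.9) + r(4.7) + r(5.5) + r(6.3) + r(7.1)].
Sum ≈ 0.47919.

0.47919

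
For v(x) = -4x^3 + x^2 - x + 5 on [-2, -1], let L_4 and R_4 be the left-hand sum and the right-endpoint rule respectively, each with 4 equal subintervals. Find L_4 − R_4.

8

L_4 = 28.03125.
R_4 = 20.03125.
L_4 − R_4 = 8.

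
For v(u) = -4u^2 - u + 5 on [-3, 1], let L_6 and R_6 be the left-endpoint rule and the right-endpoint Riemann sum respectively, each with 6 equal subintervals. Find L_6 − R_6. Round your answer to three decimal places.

L_6 ≈ -23.85185.
R_6 ≈ -5.18519.
L_6 − R_6 ≈ -18.667.

-18.667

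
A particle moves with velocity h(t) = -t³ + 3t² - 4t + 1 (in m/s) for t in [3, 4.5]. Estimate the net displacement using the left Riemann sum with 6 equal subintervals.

Δt = (4.5 − 3)/6 = 0.25.
Left endpoints: 3, 3.25, 3.5, 3.75, 4, 4.25.
h(3) = -11, h(3.25) = -14.640625, h(3.5) = -19.125, h(3.75) = -24.546875, h(4) = -31, h(4.25) = -38.578125.
Sum = Δt · [h(3) + h(3.25) + h(3.5) + ...].
Sum = -34.72265625.

-34.72265625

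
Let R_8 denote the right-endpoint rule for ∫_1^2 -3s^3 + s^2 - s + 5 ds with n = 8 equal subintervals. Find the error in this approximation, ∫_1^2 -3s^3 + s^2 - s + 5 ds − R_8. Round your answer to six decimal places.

Exact integral: ∫_1^2 f(s) ds ≈ -5.41666667.
R_8 = -6.63671875.
Error ≈ -5.41666667 − (-6.63671875) ≈ 1.220052.

1.220052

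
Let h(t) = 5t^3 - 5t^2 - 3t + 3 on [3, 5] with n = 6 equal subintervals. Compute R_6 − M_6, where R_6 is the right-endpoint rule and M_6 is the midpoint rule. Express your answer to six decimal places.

70.388889

R_6 ≈ 568.03703704.
M_6 ≈ 497.64814815.
R_6 − M_6 ≈ 70.388889.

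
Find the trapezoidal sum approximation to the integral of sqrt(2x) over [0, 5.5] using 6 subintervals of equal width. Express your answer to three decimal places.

Δx = (5.5 − 0)/6 = 11/12.
f(0) ≈ 0.000, f(11/12) ≈ 1.354, f(11/6) ≈ 1.915, f(2.75) ≈ 2.345, f(11/3) ≈ 2.708, f(55/12) ≈ 3.028, f(5.5) ≈ 3.317.
T_6 = (Δx/2)·[f(x_0) + 2f(x_1) + ... + 2f(x_{5}) + f(x_6)].
Sum ≈ 11.924.

11.924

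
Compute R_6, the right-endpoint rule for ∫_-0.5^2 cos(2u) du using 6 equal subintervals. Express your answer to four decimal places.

Δu = (2 − (-0.5))/6 = 5/12.
Right endpoints: -1/12, 1/3, 0.75, 7/6, 19/12, 2.
f(-1/12) ≈ 0.9861, f(1/3) ≈ 0.7859, f(0.75) ≈ 0.0707, f(7/6) ≈ -0.6908, f(19/12) ≈ -0.9997, f(2) ≈ -0.6536.
Sum = Δu · [f(-1/12) + f(1/3) + f(0.75) + ...].
Sum ≈ -0.2089.

-0.2089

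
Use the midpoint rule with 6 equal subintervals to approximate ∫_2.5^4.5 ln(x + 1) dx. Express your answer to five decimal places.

Δx = (4.5 − 2.5)/6 = 1/3.
Midpoints: 8/3, 3, 10/3, 11/3, 4, 13/3.
f(8/3) ≈ 1.29928, f(3) ≈ 1.38629, f(10/3) ≈ 1.46634, f(11/3) ≈ 1.54045, f(4) ≈ 1.60944, f(13/3) ≈ 1.67398.
Sum = Δx · [f(8/3) + f(3) + f(10/3) + ...].
Sum ≈ 2.99192.

2.99192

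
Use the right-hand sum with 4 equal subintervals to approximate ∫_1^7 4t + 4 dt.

138

Δt = (7 − 1)/4 = 1.5.
Right endpoints: 2.5, 4, 5.5, 7.
f(2.5) = 14, f(4) = 20, f(5.5) = 26, f(7) = 32.
Sum = Δt · [f(2.5) + f(4) + f(5.5) + f(7)].
Sum = 138.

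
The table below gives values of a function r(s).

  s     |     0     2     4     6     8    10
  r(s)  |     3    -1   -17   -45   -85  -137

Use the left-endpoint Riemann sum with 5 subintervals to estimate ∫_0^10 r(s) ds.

Δs = 2.
Sum = 2·[3 + (-1) + (-17) + (-45) + (-85)] = -290.

-290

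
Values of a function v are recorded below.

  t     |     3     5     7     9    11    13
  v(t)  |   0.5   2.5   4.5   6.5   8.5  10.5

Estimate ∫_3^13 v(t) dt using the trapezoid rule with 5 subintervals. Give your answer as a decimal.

55

Δt = 2.
T_5 = (2/2)·[0.5 + 2·2.5 + 2·4.5 + 2·6.5 + 2·8.5 + 10.5] = 55.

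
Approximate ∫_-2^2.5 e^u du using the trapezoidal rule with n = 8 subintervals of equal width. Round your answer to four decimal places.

12.3631

Δu = (2.5 − (-2))/8 = 0.5625.
f(-2) ≈ 0.1353, f(-1.4375) ≈ 0.2375, f(-0.875) ≈ 0.4169, f(-0.3125) ≈ 0.7316, f(0.25) ≈ 1.2840, f(0.8125) ≈ 2.2535, f(1.375) ≈ 3.9551, f(1.9375) ≈ 6.9414, f(2.5) ≈ 12.1825.
T_8 = (Δu/2)·[f(u_0) + 2f(u_1) + ... + 2f(u_{7}) + f(u_8)].
Sum ≈ 12.3631.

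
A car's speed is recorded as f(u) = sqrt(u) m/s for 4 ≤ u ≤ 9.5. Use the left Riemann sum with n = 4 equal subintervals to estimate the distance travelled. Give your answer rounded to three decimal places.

13.430

Δu = (9.5 − 4)/4 = 1.375.
Left endpoints: 4, 5.375, 6.75, 8.125.
f(4) ≈ 2.000, f(5.375) ≈ 2.318, f(6.75) ≈ 2.598, f(8.125) ≈ 2.850.
Sum = Δu · [f(4) + f(5.375) + f(6.75) + f(8.125)].
Sum ≈ 13.430.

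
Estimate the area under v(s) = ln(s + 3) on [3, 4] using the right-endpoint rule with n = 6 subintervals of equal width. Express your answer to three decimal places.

1.884

Δs = (4 − 3)/6 = 1/6.
Right endpoints: 19/6, 10/3, 3.5, 11/3, 23/6, 4.
v(19/6) ≈ 1.819, v(10/3) ≈ 1.846, v(3.5) ≈ 1.872, v(11/3) ≈ 1.897, v(23/6) ≈ 1.922, v(4) ≈ 1.946.
Sum = Δs · [v(19/6) + v(10/3) + v(3.5) + ...].
Sum ≈ 1.884.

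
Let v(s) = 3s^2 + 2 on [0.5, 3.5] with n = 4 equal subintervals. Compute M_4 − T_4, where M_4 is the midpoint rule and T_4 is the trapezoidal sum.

-1.265625

M_4 = 48.328125.
T_4 = 49.59375.
M_4 − T_4 = -1.265625.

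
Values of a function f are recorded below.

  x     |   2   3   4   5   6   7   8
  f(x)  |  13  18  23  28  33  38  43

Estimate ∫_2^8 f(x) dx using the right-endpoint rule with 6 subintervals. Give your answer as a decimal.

Δx = 1.
Sum = 1·[18 + 23 + 28 + 33 + 38 + 43] = 183.

183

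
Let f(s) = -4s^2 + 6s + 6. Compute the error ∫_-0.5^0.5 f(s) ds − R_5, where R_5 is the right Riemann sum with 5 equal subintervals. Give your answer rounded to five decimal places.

-0.57333

Exact integral: ∫_-0.5^0.5 f(s) ds ≈ 5.6666667.
R_5 = 6.24.
Error ≈ 5.6666667 − 6.24 ≈ -0.57333.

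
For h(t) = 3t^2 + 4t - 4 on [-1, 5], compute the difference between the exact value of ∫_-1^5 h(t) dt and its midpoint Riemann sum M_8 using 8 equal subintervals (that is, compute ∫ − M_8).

0.84375

Exact integral: ∫_-1^5 h(t) dt = 150.
M_8 = 149.15625.
Error = 150 − 149.15625 = 0.84375.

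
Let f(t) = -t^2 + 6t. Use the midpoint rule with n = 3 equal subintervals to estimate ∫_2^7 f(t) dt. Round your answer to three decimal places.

24.491

Δt = (7 − 2)/3 = 5/3.
Midpoints: 17/6, 4.5, 37/6.
f(17/6) = 323/36, f(4.5) = 6.75, f(37/6) = -37/36.
Sum = Δt · [f(17/6) + f(4.5) + f(37/6)].
Sum ≈ 24.491.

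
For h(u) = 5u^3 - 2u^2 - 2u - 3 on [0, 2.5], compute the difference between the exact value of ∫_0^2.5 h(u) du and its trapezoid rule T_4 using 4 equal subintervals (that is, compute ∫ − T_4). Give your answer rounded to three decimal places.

-2.726

Exact integral: ∫_0^2.5 h(u) du ≈ 24.66146.
T_4 ≈ 27.38770.
Error ≈ 24.66146 − 27.38770 ≈ -2.726.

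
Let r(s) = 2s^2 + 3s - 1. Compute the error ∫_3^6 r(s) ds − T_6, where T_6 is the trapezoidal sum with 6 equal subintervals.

Exact integral: ∫_3^6 r(s) ds = 163.5.
T_6 = 163.75.
Error = 163.5 − 163.75 = -0.25.

-0.25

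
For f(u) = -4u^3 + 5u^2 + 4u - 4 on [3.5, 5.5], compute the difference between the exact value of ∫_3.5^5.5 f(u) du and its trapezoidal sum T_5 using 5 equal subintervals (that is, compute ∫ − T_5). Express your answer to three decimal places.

Exact integral: ∫_3.5^5.5 f(u) du ≈ -531.16667.
T_5 = -533.78.
Error ≈ -531.16667 − (-533.78) ≈ 2.613.

2.613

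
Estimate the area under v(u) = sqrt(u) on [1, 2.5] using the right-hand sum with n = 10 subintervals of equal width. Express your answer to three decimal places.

2.012

Δu = (2.5 − 1)/10 = 0.15.
Right endpoints: 1.15, 1.3, 1.45, 1.6, 1.75, 1.9, 2.05, 2.2, 2.35, 2.5.
v(1.15) ≈ 1.072, v(1.3) ≈ 1.140, v(1.45) ≈ 1.204, v(1.6) ≈ 1.265, v(1.75) ≈ 1.323, v(1.9) ≈ 1.378, v(2.05) ≈ 1.432, v(2.2) ≈ 1.483, v(2.35) ≈ 1.533, v(2.5) ≈ 1.581.
Sum = Δu · [v(1.15) + v(1.3) + v(1.45) + ...].
Sum ≈ 2.012.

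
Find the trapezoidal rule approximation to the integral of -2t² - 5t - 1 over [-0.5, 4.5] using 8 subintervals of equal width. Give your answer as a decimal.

-116.484375

Δt = (4.5 − (-0.5))/8 = 0.625.
f(-0.5) = 1, f(0.125) = -1.65625, f(0.75) = -5.875, f(1.375) = -11.65625, f(2) = -19, f(2.625) = -27.90625, f(3.25) = -38.375, f(3.875) = -50.40625, f(4.5) = -64.
T_8 = (Δt/2)·[f(t_0) + 2f(t_1) + ... + 2f(t_{7}) + f(t_8)].
Sum = -116.484375.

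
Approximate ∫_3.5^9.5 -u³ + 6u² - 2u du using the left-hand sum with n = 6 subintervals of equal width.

-282

Δu = (9.5 − 3.5)/6 = 1.
Left endpoints: 3.5, 4.5, 5.5, 6.5, 7.5, 8.5.
f(3.5) = 23.625, f(4.5) = 21.375, f(5.5) = 4.125, f(6.5) = -34.125, f(7.5) = -99.375, f(8.5) = -197.625.
Sum = Δu · [f(3.5) + f(4.5) + f(5.5) + ...].
Sum = -282.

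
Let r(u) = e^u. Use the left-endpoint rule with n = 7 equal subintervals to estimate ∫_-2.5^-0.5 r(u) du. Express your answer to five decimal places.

0.45309

Δu = (-0.5 − (-2.5))/7 = 2/7.
Left endpoints: -2.5, -31/14, -27/14, -23/14, -19/14, -15/14, -11/14.
r(-2.5) ≈ 0.08208, r(-31/14) ≈ 0.10923, r(-27/14) ≈ 0.14536, r(-23/14) ≈ 0.19343, r(-19/14) ≈ 0.25740, r(-15/14) ≈ 0.34252, r(-11/14) ≈ 0.45579.
Sum = Δu · [r(-2.5) + r(-31/14) + r(-27/14) + ...].
Sum ≈ 0.45309.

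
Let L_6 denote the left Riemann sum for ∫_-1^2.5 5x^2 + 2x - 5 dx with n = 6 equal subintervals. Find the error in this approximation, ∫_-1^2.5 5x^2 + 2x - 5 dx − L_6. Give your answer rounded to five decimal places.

8.70544

Exact integral: ∫_-1^2.5 f(x) dx ≈ 15.4583333.
L_6 ≈ 6.7528935.
Error ≈ 15.4583333 − 6.7528935 ≈ 8.70544.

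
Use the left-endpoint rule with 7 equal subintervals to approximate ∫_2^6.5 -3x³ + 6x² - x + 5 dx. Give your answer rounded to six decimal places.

Δx = (6.5 − 2)/7 = 9/14.
Left endpoints: 2, 37/14, 23/7, 55/14, 32/7, 73/14, 41/7.
f(2) = 3, f(37/14) = -30495/2744, f(23/7) = -13695/343, f(55/14) = -242085/2744, f(32/7) = -55149/343, f(73/14) = -720003/2744, f(41/7) = -136455/343.
Sum = Δx · [f(2) + f(37/14) + f(23/7) + ...].
Sum ≈ -615.386480.

-615.386480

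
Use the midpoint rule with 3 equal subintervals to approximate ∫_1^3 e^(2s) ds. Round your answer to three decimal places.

Δs = (3 − 1)/3 = 2/3.
Midpoints: 4/3, 2, 8/3.
f(4/3) ≈ 14.392, f(2) ≈ 54.598, f(8/3) ≈ 207.127.
Sum = Δs · [f(4/3) + f(2) + f(8/3)].
Sum ≈ 184.078.

184.078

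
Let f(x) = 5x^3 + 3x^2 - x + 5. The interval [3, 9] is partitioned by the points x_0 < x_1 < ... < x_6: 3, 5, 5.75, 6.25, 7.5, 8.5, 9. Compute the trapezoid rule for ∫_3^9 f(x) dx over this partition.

Subinterval widths: 2, 0.75, 0.5, 1.25, 1, 0.5.
f(3) = 164, f(5) = 700, f(5.75) = 1048.984375, f(6.25) = 1336.640625, f(7.5) = 2275.625, f(8.5) = 3283.875, f(9) = 3884.
On each subinterval the trapezoid contributes (Δx_i/2)·[f(x_{i-1}) + f(x_i)].
Sum = 8945.66015625.

8945.66015625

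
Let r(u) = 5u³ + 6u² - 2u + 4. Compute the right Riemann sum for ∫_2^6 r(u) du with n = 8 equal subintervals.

Δu = (6 − 2)/8 = 0.5.
Right endpoints: 2.5, 3, 3.5, 4, 4.5, 5, 5.5, 6.
r(2.5) = 114.625, r(3) = 187, r(3.5) = 284.875, r(4) = 412, r(4.5) = 572.125, r(5) = 769, r(5.5) = 1006.375, r(6) = 1288.
Sum = Δu · [r(2.5) + r(3) + r(3.5) + ...].
Sum = 2317.

2317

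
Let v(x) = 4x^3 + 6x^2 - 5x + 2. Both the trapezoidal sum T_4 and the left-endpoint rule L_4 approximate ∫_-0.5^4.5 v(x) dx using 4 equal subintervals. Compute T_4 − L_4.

T_4 = 591.5625.
L_4 = 304.0625.
T_4 − L_4 = 287.5.

287.5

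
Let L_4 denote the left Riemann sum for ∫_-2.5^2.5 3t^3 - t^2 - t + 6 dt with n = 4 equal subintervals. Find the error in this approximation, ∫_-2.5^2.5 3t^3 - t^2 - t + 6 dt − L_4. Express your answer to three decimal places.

Exact integral: ∫_-2.5^2.5 f(t) dt ≈ 19.58333.
L_4 = -37.1875.
Error ≈ 19.58333 − (-37.1875) ≈ 56.771.

56.771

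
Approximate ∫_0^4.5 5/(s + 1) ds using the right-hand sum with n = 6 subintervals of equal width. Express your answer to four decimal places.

Δs = (4.5 − 0)/6 = 0.75.
Right endpoints: 0.75, 1.5, 2.25, 3, 3.75, 4.5.
f(0.75) = 20/7, f(1.5) = 2, f(2.25) = 20/13, f(3) = 1.25, f(3.75) = 20/19, f(4.5) = 10/11.
Sum = Δs · [f(0.75) + f(1.5) + f(2.25) + ...].
Sum ≈ 7.2055.

7.2055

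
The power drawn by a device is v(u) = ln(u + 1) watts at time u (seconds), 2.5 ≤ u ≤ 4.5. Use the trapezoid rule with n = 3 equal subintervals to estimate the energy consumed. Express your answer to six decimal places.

Δu = (4.5 − 2.5)/3 = 2/3.
v(2.5) ≈ 1.252763, v(19/6) ≈ 1.427116, v(23/6) ≈ 1.575536, v(4.5) ≈ 1.704748.
T_3 = (Δu/2)·[v(u_0) + 2v(u_1) + 2v(u_2) + v(u_3)].
Sum ≈ 2.987605.

2.987605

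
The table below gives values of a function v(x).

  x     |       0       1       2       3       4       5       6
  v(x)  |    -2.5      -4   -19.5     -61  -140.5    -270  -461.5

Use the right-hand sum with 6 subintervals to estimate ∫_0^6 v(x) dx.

Δx = 1.
Sum = 1·[(-4) + (-19.5) + (-61) + (-140.5) + (-270) + (-461.5)] = -956.5.

-956.5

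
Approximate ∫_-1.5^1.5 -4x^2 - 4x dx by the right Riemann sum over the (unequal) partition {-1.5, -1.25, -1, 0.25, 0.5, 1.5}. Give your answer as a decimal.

Subinterval widths: 0.25, 0.25, 1.25, 0.25, 1.
Right endpoints: -1.25, -1, 0.25, 0.5, 1.5.
f(-1.25) = -1.25, f(-1) = 0, f(0.25) = -1.25, f(0.5) = -3, f(1.5) = -15.
Sum = Σ Δx_i · f(x_i).
Sum = -17.625.

-17.625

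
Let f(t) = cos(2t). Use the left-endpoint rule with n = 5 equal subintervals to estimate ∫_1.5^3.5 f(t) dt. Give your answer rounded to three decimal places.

Δt = (3.5 − 1.5)/5 = 0.4.
Left endpoints: 1.5, 1.9, 2.3, 2.7, 3.1.
f(1.5) ≈ -0.990, f(1.9) ≈ -0.791, f(2.3) ≈ -0.112, f(2.7) ≈ 0.635, f(3.1) ≈ 0.997.
Sum = Δt · [f(1.5) + f(1.9) + f(2.3) + f(2.7) + f(3.1)].
Sum ≈ -0.105.

-0.105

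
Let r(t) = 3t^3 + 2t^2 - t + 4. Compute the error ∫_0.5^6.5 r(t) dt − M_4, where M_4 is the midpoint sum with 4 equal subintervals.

Exact integral: ∫_0.5^6.5 r(t) dt = 1524.75.
M_4 = 1487.0625.
Error = 1524.75 − 1487.0625 = 37.6875.

37.6875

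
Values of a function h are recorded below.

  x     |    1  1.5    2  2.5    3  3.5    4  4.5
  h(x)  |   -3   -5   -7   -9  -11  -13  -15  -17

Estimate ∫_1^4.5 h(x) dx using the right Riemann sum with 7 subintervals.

-38.5

Δx = 0.5.
Sum = 0.5·[(-5) + (-7) + (-9) + (-11) + (-13) + (-15) + (-17)] = -38.5.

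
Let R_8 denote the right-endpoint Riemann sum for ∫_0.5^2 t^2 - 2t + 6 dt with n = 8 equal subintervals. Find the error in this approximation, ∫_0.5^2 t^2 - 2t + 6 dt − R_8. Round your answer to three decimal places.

Exact integral: ∫_0.5^2 f(t) dt = 7.875.
R_8 ≈ 7.95410.
Error ≈ 7.875 − 7.95410 ≈ -0.079.

-0.079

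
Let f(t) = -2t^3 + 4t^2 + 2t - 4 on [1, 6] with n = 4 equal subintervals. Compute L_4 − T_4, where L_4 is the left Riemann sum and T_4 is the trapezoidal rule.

175

L_4 = -192.96875.
T_4 = -367.96875.
L_4 − T_4 = 175.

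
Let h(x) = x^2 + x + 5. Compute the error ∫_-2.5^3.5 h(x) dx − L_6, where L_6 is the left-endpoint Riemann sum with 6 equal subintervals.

5

Exact integral: ∫_-2.5^3.5 h(x) dx = 52.5.
L_6 = 47.5.
Error = 52.5 − 47.5 = 5.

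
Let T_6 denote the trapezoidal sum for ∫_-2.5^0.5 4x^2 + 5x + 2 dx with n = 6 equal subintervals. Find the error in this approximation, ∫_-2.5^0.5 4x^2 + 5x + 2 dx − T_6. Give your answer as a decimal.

Exact integral: ∫_-2.5^0.5 f(x) dx = 12.
T_6 = 12.5.
Error = 12 − 12.5 = -0.5.

-0.5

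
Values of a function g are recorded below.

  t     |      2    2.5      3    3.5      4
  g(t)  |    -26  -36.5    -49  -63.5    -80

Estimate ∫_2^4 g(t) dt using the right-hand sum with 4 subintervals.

Δt = 0.5.
Sum = 0.5·[(-36.5) + (-49) + (-63.5) + (-80)] = -114.5.

-114.5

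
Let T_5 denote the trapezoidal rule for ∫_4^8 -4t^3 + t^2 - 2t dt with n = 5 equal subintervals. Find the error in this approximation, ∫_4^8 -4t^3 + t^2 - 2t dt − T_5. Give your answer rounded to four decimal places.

Exact integral: ∫_4^8 f(t) dt ≈ -3738.666667.
T_5 = -3768.96.
Error ≈ -3738.666667 − (-3768.96) ≈ 30.2933.

30.2933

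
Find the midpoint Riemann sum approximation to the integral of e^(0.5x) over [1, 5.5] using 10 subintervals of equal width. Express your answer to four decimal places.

27.9289

Δx = (5.5 − 1)/10 = 0.45.
Midpoints: 1.225, 1.675, 2.125, 2.575, 3.025, 3.475, 3.925, 4.375, 4.825, 5.275.
f(1.225) ≈ 1.8450, f(1.675) ≈ 2.3106, f(2.125) ≈ 2.8936, f(2.575) ≈ 3.6237, f(3.025) ≈ 4.5381, f(3.475) ≈ 5.6831, f(3.925) ≈ 7.1171, f(4.375) ≈ 8.9129, f(4.825) ≈ 11.1618, f(5.275) ≈ 13.9782.
Sum = Δx · [f(1.225) + f(1.675) + f(2.125) + ...].
Sum ≈ 27.9289.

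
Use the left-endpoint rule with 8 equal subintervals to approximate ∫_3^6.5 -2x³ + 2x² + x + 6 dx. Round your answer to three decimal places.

Δx = (6.5 − 3)/8 = 0.4375.
Left endpoints: 3, 3.4375, 3.875, 4.3125, 4.75, 5.1875, 5.625, 6.0625.
f(3) = -27, f(3.4375) = -98647/2048, f(3.875) = -76.46484375, f(4.3125) = -231213/2048, f(4.75) = -158.46875, f(5.1875) = -438651/2048, f(5.625) = -281.05078125, f(6.0625) = -737425/2048.
Sum = Δx · [f(3) + f(3.4375) + f(3.875) + ...].
Sum ≈ -559.258.

-559.258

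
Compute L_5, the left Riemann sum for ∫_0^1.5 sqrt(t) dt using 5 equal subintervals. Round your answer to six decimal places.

Δt = (1.5 − 0)/5 = 0.3.
Left endpoints: 0, 0.3, 0.6, 0.9, 1.2.
f(0) ≈ 0.000000, f(0.3) ≈ 0.547723, f(0.6) ≈ 0.774597, f(0.9) ≈ 0.948683, f(1.2) ≈ 1.095445.
Sum = Δt · [f(0) + f(0.3) + f(0.6) + f(0.9) + f(1.2)].
Sum ≈ 1.009934.

1.009934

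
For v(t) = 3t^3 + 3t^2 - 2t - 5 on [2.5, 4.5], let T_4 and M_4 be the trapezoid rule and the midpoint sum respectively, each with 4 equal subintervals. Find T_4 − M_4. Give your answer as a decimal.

4.3125

T_4 = 332.625.
M_4 = 328.3125.
T_4 − M_4 = 4.3125.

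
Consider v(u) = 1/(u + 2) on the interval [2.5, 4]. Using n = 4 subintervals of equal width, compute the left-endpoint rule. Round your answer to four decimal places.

0.2984

Δu = (4 − 2.5)/4 = 0.375.
Left endpoints: 2.5, 2.875, 3.25, 3.625.
v(2.5) = 2/9, v(2.875) = 8/39, v(3.25) = 4/21, v(3.625) = 8/45.
Sum = Δu · [v(2.5) + v(2.875) + v(3.25) + v(3.625)].
Sum ≈ 0.2984.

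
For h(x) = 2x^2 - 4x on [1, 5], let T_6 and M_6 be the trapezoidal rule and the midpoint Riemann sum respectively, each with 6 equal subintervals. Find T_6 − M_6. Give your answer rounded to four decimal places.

T_6 ≈ 35.259259.
M_6 ≈ 34.370370.
T_6 − M_6 ≈ 0.8889.

0.8889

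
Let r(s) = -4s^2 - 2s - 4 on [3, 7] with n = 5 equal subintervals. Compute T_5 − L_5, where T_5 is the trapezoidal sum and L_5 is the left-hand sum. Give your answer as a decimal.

T_5 = -479.04.
L_5 = -411.84.
T_5 − L_5 = -67.2.

-67.2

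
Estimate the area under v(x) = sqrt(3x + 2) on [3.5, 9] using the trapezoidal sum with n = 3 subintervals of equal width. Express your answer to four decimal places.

24.8429

Δx = (9 − 3.5)/3 = 11/6.
v(3.5) ≈ 3.5355, v(16/3) ≈ 4.2426, v(43/6) ≈ 4.8477, v(9) ≈ 5.3852.
T_3 = (Δx/2)·[v(x_0) + 2v(x_1) + 2v(x_2) + v(x_3)].
Sum ≈ 24.8429.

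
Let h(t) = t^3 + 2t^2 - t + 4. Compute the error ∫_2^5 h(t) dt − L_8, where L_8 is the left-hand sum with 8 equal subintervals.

Exact integral: ∫_2^5 h(t) dt = 231.75.
L_8 = 203.37890625.
Error = 231.75 − 203.37890625 = 28.37109375.

28.37109375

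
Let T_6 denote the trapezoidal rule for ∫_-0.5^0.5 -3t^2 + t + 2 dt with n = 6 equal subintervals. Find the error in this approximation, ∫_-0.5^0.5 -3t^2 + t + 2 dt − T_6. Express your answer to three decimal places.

Exact integral: ∫_-0.5^0.5 f(t) dt = 1.75.
T_6 ≈ 1.73611.
Error ≈ 1.75 − 1.73611 ≈ 0.014.

0.014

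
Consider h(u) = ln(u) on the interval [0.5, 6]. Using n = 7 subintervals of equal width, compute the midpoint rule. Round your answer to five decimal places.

5.63944

Δu = (6 − 0.5)/7 = 11/14.
Midpoints: 25/28, 47/28, 69/28, 3.25, 113/28, 135/28, 157/28.
h(25/28) ≈ -0.11333, h(47/28) ≈ 0.51794, h(69/28) ≈ 0.90190, h(3.25) ≈ 1.17865, h(113/28) ≈ 1.39518, h(135/28) ≈ 1.57307, h(157/28) ≈ 1.72404.
Sum = Δu · [h(25/28) + h(47/28) + h(69/28) + ...].
Sum ≈ 5.63944.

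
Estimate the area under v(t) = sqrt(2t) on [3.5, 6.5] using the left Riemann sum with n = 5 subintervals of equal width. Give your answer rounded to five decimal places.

Δt = (6.5 − 3.5)/5 = 0.6.
Left endpoints: 3.5, 4.1, 4.7, 5.3, 5.9.
v(3.5) ≈ 2.64575, v(4.1) ≈ 2.86356, v(4.7) ≈ 3.06594, v(5.3) ≈ 3.25576, v(5.9) ≈ 3.43511.
Sum = Δt · [v(3.5) + v(4.1) + v(4.7) + v(5.3) + v(5.9)].
Sum ≈ 9.15968.

9.15968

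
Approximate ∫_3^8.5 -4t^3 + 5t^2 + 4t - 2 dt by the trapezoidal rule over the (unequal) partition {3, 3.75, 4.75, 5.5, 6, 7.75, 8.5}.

-4136.21875

Subinterval widths: 0.75, 1, 0.75, 0.5, 1.75, 0.75.
f(3) = -53, f(3.75) = -127.625, f(4.75) = -298.875, f(5.5) = -494.25, f(6) = -662, f(7.75) = -1532.625, f(8.5) = -2063.25.
On each subinterval the trapezoid contributes (Δt_i/2)·[f(t_{i-1}) + f(t_i)].
Sum = -4136.21875.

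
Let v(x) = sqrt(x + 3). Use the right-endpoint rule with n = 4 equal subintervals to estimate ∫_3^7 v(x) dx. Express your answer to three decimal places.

11.636

Δx = (7 − 3)/4 = 1.
Right endpoints: 4, 5, 6, 7.
v(4) ≈ 2.646, v(5) ≈ 2.828, v(6) ≈ 3.000, v(7) ≈ 3.162.
Sum = Δx · [v(4) + v(5) + v(6) + v(7)].
Sum ≈ 11.636.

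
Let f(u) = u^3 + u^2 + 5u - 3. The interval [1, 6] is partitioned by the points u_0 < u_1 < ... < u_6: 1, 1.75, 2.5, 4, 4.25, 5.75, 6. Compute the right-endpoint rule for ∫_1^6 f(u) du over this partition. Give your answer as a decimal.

651.0625

Subinterval widths: 0.75, 0.75, 1.5, 0.25, 1.5, 0.25.
Right endpoints: 1.75, 2.5, 4, 4.25, 5.75, 6.
f(1.75) = 14.171875, f(2.5) = 31.375, f(4) = 97, f(4.25) = 113.078125, f(5.75) = 248.921875, f(6) = 279.
Sum = Σ Δu_i · f(u_i).
Sum = 651.0625.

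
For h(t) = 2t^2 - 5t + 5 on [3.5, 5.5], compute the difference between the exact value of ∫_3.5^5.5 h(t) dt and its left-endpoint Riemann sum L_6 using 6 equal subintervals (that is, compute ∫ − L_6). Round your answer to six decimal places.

4.259259

Exact integral: ∫_3.5^5.5 h(t) dt ≈ 47.33333333.
L_6 ≈ 43.07407407.
Error ≈ 47.33333333 − 43.07407407 ≈ 4.259259.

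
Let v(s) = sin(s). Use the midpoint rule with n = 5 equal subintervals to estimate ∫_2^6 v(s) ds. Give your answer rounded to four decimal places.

-1.4137

Δs = (6 − 2)/5 = 0.8.
Midpoints: 2.4, 3.2, 4, 4.8, 5.6.
v(2.4) ≈ 0.6755, v(3.2) ≈ -0.0584, v(4) ≈ -0.7568, v(4.8) ≈ -0.9962, v(5.6) ≈ -0.6313.
Sum = Δs · [v(2.4) + v(3.2) + v(4) + v(4.8) + v(5.6)].
Sum ≈ -1.4137.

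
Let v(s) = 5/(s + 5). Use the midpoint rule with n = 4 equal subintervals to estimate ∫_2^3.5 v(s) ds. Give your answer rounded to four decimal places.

0.9706

Δs = (3.5 − 2)/4 = 0.375.
Midpoints: 2.1875, 2.5625, 2.9375, 3.3125.
v(2.1875) = 16/23, v(2.5625) = 80/121, v(2.9375) = 80/127, v(3.3125) = 80/133.
Sum = Δs · [v(2.1875) + v(2.5625) + v(2.9375) + v(3.3125)].
Sum ≈ 0.9706.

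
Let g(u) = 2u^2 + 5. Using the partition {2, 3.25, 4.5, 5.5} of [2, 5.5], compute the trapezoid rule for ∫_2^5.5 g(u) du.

Subinterval widths: 1.25, 1.25, 1.
g(2) = 13, g(3.25) = 26.125, g(4.5) = 45.5, g(5.5) = 65.5.
On each subinterval the trapezoid contributes (Δu_i/2)·[g(u_{i-1}) + g(u_i)].
Sum = 124.71875.

124.71875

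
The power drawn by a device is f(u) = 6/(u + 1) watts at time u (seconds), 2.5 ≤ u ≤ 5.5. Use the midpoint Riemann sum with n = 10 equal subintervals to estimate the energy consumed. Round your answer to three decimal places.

Δu = (5.5 − 2.5)/10 = 0.3.
Midpoints: 2.65, 2.95, 3.25, 3.55, 3.85, 4.15, 4.45, 4.75, 5.05, 5.35.
f(2.65) = 120/73, f(2.95) = 120/79, f(3.25) = 24/17, f(3.55) = 120/91, f(3.85) = 120/97, f(4.15) = 120/103, f(4.45) = 120/109, f(4.75) = 24/23, f(5.05) = 120/121, f(5.35) = 120/127.
Sum = Δu · [f(2.65) + f(2.95) + f(3.25) + ...].
Sum ≈ 3.713.

3.713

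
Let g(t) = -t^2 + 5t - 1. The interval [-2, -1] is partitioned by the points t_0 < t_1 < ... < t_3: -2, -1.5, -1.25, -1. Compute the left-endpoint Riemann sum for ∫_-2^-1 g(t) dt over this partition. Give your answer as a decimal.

Subinterval widths: 0.5, 0.25, 0.25.
Left endpoints: -2, -1.5, -1.25.
g(-2) = -15, g(-1.5) = -10.75, g(-1.25) = -8.8125.
Sum = Σ Δt_i · g(t_i).
Sum = -12.390625.

-12.390625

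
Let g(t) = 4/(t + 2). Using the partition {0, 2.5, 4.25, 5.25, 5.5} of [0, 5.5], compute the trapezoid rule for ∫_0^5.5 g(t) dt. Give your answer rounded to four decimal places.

Subinterval widths: 2.5, 1.75, 1, 0.25.
g(0) = 2, g(2.5) = 8/9, g(4.25) = 0.64, g(5.25) = 16/29, g(5.5) = 8/15.
On each subinterval the trapezoid contributes (Δt_i/2)·[g(t_{i-1}) + g(t_i)].
Sum ≈ 5.6804.

5.6804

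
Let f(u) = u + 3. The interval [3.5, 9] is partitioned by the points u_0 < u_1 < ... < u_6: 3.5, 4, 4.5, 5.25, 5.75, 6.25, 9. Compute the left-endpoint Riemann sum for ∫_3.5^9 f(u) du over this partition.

46.3125

Subinterval widths: 0.5, 0.5, 0.75, 0.5, 0.5, 2.75.
Left endpoints: 3.5, 4, 4.5, 5.25, 5.75, 6.25.
f(3.5) = 6.5, f(4) = 7, f(4.5) = 7.5, f(5.25) = 8.25, f(5.75) = 8.75, f(6.25) = 9.25.
Sum = Σ Δu_i · f(u_i).
Sum = 46.3125.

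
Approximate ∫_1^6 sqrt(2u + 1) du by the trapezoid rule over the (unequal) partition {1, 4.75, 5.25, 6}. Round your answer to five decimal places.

13.60494

Subinterval widths: 3.75, 0.5, 0.75.
f(1) ≈ 1.73205, f(4.75) ≈ 3.24037, f(5.25) ≈ 3.39116, f(6) ≈ 3.60555.
On each subinterval the trapezoid contributes (Δu_i/2)·[f(u_{i-1}) + f(u_i)].
Sum ≈ 13.60494.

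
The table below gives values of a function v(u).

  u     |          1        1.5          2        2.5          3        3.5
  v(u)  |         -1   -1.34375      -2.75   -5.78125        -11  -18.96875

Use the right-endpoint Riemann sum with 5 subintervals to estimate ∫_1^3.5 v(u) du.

-19.921875

Δu = 0.5.
Sum = 0.5·[(-1.34375) + (-2.75) + (-5.78125) + (-11) + (-18.96875)] = -19.921875.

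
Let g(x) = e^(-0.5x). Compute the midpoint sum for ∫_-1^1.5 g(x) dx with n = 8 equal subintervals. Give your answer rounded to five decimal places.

2.35032

Δx = (1.5 − (-1))/8 = 0.3125.
Midpoints: -0.84375, -0.53125, -0.21875, 0.09375, 0.40625, 0.71875, 1.03125, 1.34375.
g(-0.84375) ≈ 1.52482, g(-0.53125) ≈ 1.30425, g(-0.21875) ≈ 1.11558, g(0.09375) ≈ 0.95421, g(0.40625) ≈ 0.81618, g(0.71875) ≈ 0.69811, g(1.03125) ≈ 0.59713, g(1.34375) ≈ 0.51075.
Sum = Δx · [g(-0.84375) + g(-0.53125) + g(-0.21875) + ...].
Sum ≈ 2.35032.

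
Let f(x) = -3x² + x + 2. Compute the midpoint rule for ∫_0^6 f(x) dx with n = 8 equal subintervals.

-185.15625

Δx = (6 − 0)/8 = 0.75.
Midpoints: 0.375, 1.125, 1.875, 2.625, 3.375, 4.125, 4.875, 5.625.
f(0.375) = 1.953125, f(1.125) = -0.671875, f(1.875) = -6.671875, f(2.625) = -16.046875, f(3.375) = -28.796875, f(4.125) = -44.921875, f(4.875) = -64.421875, f(5.625) = -87.296875.
Sum = Δx · [f(0.375) + f(1.125) + f(1.875) + ...].
Sum = -185.15625.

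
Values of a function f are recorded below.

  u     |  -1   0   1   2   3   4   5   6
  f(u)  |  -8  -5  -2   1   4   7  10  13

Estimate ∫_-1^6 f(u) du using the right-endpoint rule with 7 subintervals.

28

Δu = 1.
Sum = 1·[(-5) + (-2) + 1 + 4 + 7 + 10 + 13] = 28.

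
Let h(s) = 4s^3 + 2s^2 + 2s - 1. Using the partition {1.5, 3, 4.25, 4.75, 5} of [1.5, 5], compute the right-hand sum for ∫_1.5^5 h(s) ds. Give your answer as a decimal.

Subinterval widths: 1.5, 1.25, 0.5, 0.25.
Right endpoints: 3, 4.25, 4.75, 5.
h(3) = 131, h(4.25) = 350.6875, h(4.75) = 482.3125, h(5) = 559.
Sum = Σ Δs_i · h(s_i).
Sum = 1015.765625.

1015.765625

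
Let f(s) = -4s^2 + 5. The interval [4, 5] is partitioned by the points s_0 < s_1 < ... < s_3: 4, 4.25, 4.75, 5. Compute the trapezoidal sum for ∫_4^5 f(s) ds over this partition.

Subinterval widths: 0.25, 0.5, 0.25.
f(4) = -59, f(4.25) = -67.25, f(4.75) = -85.25, f(5) = -95.
On each subinterval the trapezoid contributes (Δs_i/2)·[f(s_{i-1}) + f(s_i)].
Sum = -76.4375.

-76.4375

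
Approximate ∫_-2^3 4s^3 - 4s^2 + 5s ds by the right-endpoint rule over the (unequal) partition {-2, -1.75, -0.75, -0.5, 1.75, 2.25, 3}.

Subinterval widths: 0.25, 1, 0.25, 2.25, 0.5, 0.75.
Right endpoints: -1.75, -0.75, -0.5, 1.75, 2.25, 3.
f(-1.75) = -42.4375, f(-0.75) = -7.6875, f(-0.5) = -4, f(1.75) = 17.9375, f(2.25) = 36.5625, f(3) = 87.
Sum = Σ Δs_i · f(s_i).
Sum = 104.59375.

104.59375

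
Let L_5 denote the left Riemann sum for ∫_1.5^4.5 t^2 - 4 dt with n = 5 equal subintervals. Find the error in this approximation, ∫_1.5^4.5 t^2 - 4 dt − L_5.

5.22

Exact integral: ∫_1.5^4.5 f(t) dt = 17.25.
L_5 = 12.03.
Error = 17.25 − 12.03 = 5.22.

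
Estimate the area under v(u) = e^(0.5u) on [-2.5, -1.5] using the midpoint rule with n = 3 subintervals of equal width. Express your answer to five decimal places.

0.37129

Δu = (-1.5 − (-2.5))/3 = 1/3.
Midpoints: -7/3, -2, -5/3.
v(-7/3) ≈ 0.31140, v(-2) ≈ 0.36788, v(-5/3) ≈ 0.43460.
Sum = Δu · [v(-7/3) + v(-2) + v(-5/3)].
Sum ≈ 0.37129.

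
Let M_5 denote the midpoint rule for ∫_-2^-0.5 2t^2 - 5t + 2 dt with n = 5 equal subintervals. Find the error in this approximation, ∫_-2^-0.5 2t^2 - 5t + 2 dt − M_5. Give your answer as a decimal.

Exact integral: ∫_-2^-0.5 f(t) dt = 17.625.
M_5 = 17.6025.
Error = 17.625 − 17.6025 = 0.0225.

0.0225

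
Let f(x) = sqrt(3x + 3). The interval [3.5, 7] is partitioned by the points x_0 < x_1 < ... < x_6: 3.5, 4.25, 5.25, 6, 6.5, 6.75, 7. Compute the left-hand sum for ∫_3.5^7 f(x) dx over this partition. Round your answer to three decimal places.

Subinterval widths: 0.75, 1, 0.75, 0.5, 0.25, 0.25.
Left endpoints: 3.5, 4.25, 5.25, 6, 6.5, 6.75.
f(3.5) ≈ 3.674, f(4.25) ≈ 3.969, f(5.25) ≈ 4.330, f(6) ≈ 4.583, f(6.5) ≈ 4.743, f(6.75) ≈ 4.822.
Sum = Σ Δx_i · f(x_i).
Sum ≈ 14.654.

14.654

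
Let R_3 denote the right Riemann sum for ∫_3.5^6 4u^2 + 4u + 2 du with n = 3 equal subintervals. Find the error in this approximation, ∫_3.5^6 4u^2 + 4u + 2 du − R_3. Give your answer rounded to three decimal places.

Exact integral: ∫_3.5^6 f(u) du ≈ 283.33333.
R_3 ≈ 328.24074.
Error ≈ 283.33333 − 328.24074 ≈ -44.907.

-44.907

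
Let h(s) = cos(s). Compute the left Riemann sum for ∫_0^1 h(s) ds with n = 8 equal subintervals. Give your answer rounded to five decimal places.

0.86911

Δs = (1 − 0)/8 = 0.125.
Left endpoints: 0, 0.125, 0.25, 0.375, 0.5, 0.625, 0.75, 0.875.
h(0) ≈ 1.00000, h(0.125) ≈ 0.99220, h(0.25) ≈ 0.96891, h(0.375) ≈ 0.93051, h(0.5) ≈ 0.87758, h(0.625) ≈ 0.81096, h(0.75) ≈ 0.73169, h(0.875) ≈ 0.64100.
Sum = Δs · [h(0) + h(0.125) + h(0.25) + ...].
Sum ≈ 0.86911.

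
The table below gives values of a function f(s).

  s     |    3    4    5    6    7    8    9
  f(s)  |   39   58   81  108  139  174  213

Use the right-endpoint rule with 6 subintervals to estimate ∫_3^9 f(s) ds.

773

Δs = 1.
Sum = 1·[58 + 81 + 108 + 139 + 174 + 213] = 773.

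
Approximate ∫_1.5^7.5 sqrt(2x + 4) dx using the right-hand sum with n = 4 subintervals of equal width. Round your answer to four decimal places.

22.6901

Δx = (7.5 − 1.5)/4 = 1.5.
Right endpoints: 3, 4.5, 6, 7.5.
f(3) ≈ 3.1623, f(4.5) ≈ 3.6056, f(6) ≈ 4.0000, f(7.5) ≈ 4.3589.
Sum = Δx · [f(3) + f(4.5) + f(6) + f(7.5)].
Sum ≈ 22.6901.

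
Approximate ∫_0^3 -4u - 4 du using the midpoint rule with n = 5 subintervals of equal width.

Δu = (3 − 0)/5 = 0.6.
Midpoints: 0.3, 0.9, 1.5, 2.1, 2.7.
f(0.3) = -5.2, f(0.9) = -7.6, f(1.5) = -10, f(2.1) = -12.4, f(2.7) = -14.8.
Sum = Δu · [f(0.3) + f(0.9) + f(1.5) + f(2.1) + f(2.7)].
Sum = -30.

-30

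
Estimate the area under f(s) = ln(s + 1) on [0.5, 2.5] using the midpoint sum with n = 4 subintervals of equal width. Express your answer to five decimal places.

1.78040

Δs = (2.5 − 0.5)/4 = 0.5.
Midpoints: 0.75, 1.25, 1.75, 2.25.
f(0.75) ≈ 0.55962, f(1.25) ≈ 0.81093, f(1.75) ≈ 1.01160, f(2.25) ≈ 1.17865.
Sum = Δs · [f(0.75) + f(1.25) + f(1.75) + f(2.25)].
Sum ≈ 1.78040.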